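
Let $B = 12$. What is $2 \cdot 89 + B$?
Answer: $190$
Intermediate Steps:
$2 \cdot 89 + B = 2 \cdot 89 + 12 = 178 + 12 = 190$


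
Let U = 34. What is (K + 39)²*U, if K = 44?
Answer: 234226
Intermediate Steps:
(K + 39)²*U = (44 + 39)²*34 = 83²*34 = 6889*34 = 234226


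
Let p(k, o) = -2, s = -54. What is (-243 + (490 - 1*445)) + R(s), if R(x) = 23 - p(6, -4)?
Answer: -173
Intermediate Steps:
R(x) = 25 (R(x) = 23 - 1*(-2) = 23 + 2 = 25)
(-243 + (490 - 1*445)) + R(s) = (-243 + (490 - 1*445)) + 25 = (-243 + (490 - 445)) + 25 = (-243 + 45) + 25 = -198 + 25 = -173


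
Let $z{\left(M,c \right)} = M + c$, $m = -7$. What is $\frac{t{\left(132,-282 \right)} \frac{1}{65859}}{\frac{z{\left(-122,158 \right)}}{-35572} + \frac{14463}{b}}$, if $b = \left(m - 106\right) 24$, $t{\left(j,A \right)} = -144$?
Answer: $\frac{128628352}{313790979139} \approx 0.00040992$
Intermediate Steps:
$b = -2712$ ($b = \left(-7 - 106\right) 24 = \left(-113\right) 24 = -2712$)
$\frac{t{\left(132,-282 \right)} \frac{1}{65859}}{\frac{z{\left(-122,158 \right)}}{-35572} + \frac{14463}{b}} = \frac{\left(-144\right) \frac{1}{65859}}{\frac{-122 + 158}{-35572} + \frac{14463}{-2712}} = \frac{\left(-144\right) \frac{1}{65859}}{36 \left(- \frac{1}{35572}\right) + 14463 \left(- \frac{1}{2712}\right)} = - \frac{48}{21953 \left(- \frac{9}{8893} - \frac{4821}{904}\right)} = - \frac{48}{21953 \left(- \frac{42881289}{8039272}\right)} = \left(- \frac{48}{21953}\right) \left(- \frac{8039272}{42881289}\right) = \frac{128628352}{313790979139}$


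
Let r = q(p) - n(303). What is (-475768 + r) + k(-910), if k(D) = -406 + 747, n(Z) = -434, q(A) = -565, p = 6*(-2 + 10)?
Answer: -475558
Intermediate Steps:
p = 48 (p = 6*8 = 48)
k(D) = 341
r = -131 (r = -565 - 1*(-434) = -565 + 434 = -131)
(-475768 + r) + k(-910) = (-475768 - 131) + 341 = -475899 + 341 = -475558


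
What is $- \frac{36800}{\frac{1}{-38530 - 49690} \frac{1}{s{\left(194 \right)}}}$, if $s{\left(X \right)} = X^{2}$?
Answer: $122185123456000$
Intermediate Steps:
$- \frac{36800}{\frac{1}{-38530 - 49690} \frac{1}{s{\left(194 \right)}}} = - \frac{36800}{\frac{1}{-38530 - 49690} \frac{1}{194^{2}}} = - \frac{36800}{\frac{1}{-88220} \cdot \frac{1}{37636}} = - \frac{36800}{\left(- \frac{1}{88220}\right) \frac{1}{37636}} = - \frac{36800}{- \frac{1}{3320247920}} = \left(-36800\right) \left(-3320247920\right) = 122185123456000$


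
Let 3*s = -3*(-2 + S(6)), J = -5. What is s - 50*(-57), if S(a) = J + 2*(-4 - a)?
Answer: 2877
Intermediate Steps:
S(a) = -13 - 2*a (S(a) = -5 + 2*(-4 - a) = -5 + (-8 - 2*a) = -13 - 2*a)
s = 27 (s = (-3*(-2 + (-13 - 2*6)))/3 = (-3*(-2 + (-13 - 12)))/3 = (-3*(-2 - 25))/3 = (-3*(-27))/3 = (⅓)*81 = 27)
s - 50*(-57) = 27 - 50*(-57) = 27 + 2850 = 2877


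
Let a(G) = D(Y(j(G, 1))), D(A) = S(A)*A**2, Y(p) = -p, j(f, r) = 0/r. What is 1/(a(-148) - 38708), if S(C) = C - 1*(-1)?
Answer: -1/38708 ≈ -2.5834e-5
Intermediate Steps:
S(C) = 1 + C (S(C) = C + 1 = 1 + C)
j(f, r) = 0
D(A) = A**2*(1 + A) (D(A) = (1 + A)*A**2 = A**2*(1 + A))
a(G) = 0 (a(G) = (-1*0)**2*(1 - 1*0) = 0**2*(1 + 0) = 0*1 = 0)
1/(a(-148) - 38708) = 1/(0 - 38708) = 1/(-38708) = -1/38708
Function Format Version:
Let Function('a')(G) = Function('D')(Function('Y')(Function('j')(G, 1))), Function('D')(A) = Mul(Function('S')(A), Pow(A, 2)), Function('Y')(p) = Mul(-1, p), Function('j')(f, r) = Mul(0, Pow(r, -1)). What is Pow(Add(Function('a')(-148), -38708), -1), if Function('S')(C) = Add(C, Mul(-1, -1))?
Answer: Rational(-1, 38708) ≈ -2.5834e-5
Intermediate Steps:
Function('S')(C) = Add(1, C) (Function('S')(C) = Add(C, 1) = Add(1, C))
Function('j')(f, r) = 0
Function('D')(A) = Mul(Pow(A, 2), Add(1, A)) (Function('D')(A) = Mul(Add(1, A), Pow(A, 2)) = Mul(Pow(A, 2), Add(1, A)))
Function('a')(G) = 0 (Function('a')(G) = Mul(Pow(Mul(-1, 0), 2), Add(1, Mul(-1, 0))) = Mul(Pow(0, 2), Add(1, 0)) = Mul(0, 1) = 0)
Pow(Add(Function('a')(-148), -38708), -1) = Pow(Add(0, -38708), -1) = Pow(-38708, -1) = Rational(-1, 38708)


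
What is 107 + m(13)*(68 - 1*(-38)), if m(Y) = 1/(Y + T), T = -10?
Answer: 427/3 ≈ 142.33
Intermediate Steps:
m(Y) = 1/(-10 + Y) (m(Y) = 1/(Y - 10) = 1/(-10 + Y))
107 + m(13)*(68 - 1*(-38)) = 107 + (68 - 1*(-38))/(-10 + 13) = 107 + (68 + 38)/3 = 107 + (⅓)*106 = 107 + 106/3 = 427/3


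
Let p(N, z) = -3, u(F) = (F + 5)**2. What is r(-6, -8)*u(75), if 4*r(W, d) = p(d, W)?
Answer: -4800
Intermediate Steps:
u(F) = (5 + F)**2
r(W, d) = -3/4 (r(W, d) = (1/4)*(-3) = -3/4)
r(-6, -8)*u(75) = -3*(5 + 75)**2/4 = -3/4*80**2 = -3/4*6400 = -4800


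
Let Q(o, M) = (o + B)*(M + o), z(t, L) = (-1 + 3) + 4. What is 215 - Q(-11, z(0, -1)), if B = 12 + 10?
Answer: 270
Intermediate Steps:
B = 22
z(t, L) = 6 (z(t, L) = 2 + 4 = 6)
Q(o, M) = (22 + o)*(M + o) (Q(o, M) = (o + 22)*(M + o) = (22 + o)*(M + o))
215 - Q(-11, z(0, -1)) = 215 - ((-11)² + 22*6 + 22*(-11) + 6*(-11)) = 215 - (121 + 132 - 242 - 66) = 215 - 1*(-55) = 215 + 55 = 270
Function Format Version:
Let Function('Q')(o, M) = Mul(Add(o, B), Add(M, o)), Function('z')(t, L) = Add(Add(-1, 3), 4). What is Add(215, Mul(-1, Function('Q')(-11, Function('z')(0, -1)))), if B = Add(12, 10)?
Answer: 270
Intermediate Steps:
B = 22
Function('z')(t, L) = 6 (Function('z')(t, L) = Add(2, 4) = 6)
Function('Q')(o, M) = Mul(Add(22, o), Add(M, o)) (Function('Q')(o, M) = Mul(Add(o, 22), Add(M, o)) = Mul(Add(22, o), Add(M, o)))
Add(215, Mul(-1, Function('Q')(-11, Function('z')(0, -1)))) = Add(215, Mul(-1, Add(Pow(-11, 2), Mul(22, 6), Mul(22, -11), Mul(6, -11)))) = Add(215, Mul(-1, Add(121, 132, -242, -66))) = Add(215, Mul(-1, -55)) = Add(215, 55) = 270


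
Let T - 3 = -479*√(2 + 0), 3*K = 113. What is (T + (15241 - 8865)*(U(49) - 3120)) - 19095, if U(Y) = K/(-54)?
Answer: -1613249416/81 - 479*√2 ≈ -1.9917e+7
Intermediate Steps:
K = 113/3 (K = (⅓)*113 = 113/3 ≈ 37.667)
U(Y) = -113/162 (U(Y) = (113/3)/(-54) = (113/3)*(-1/54) = -113/162)
T = 3 - 479*√2 (T = 3 - 479*√(2 + 0) = 3 - 479*√2 ≈ -674.41)
(T + (15241 - 8865)*(U(49) - 3120)) - 19095 = ((3 - 479*√2) + (15241 - 8865)*(-113/162 - 3120)) - 19095 = ((3 - 479*√2) + 6376*(-505553/162)) - 19095 = ((3 - 479*√2) - 1611702964/81) - 19095 = (-1611702721/81 - 479*√2) - 19095 = -1613249416/81 - 479*√2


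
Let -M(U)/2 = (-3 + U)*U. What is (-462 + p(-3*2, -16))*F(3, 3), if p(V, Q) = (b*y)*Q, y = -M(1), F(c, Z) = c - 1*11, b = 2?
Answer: 2672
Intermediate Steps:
M(U) = -2*U*(-3 + U) (M(U) = -2*(-3 + U)*U = -2*U*(-3 + U))
F(c, Z) = -11 + c (F(c, Z) = c - 11 = -11 + c)
y = -4 (y = -2*(3 - 1*1) = -2*(3 - 1) = -2*2 = -1*4 = -4)
p(V, Q) = -8*Q (p(V, Q) = (2*(-4))*Q = -8*Q)
(-462 + p(-3*2, -16))*F(3, 3) = (-462 - 8*(-16))*(-11 + 3) = (-462 + 128)*(-8) = -334*(-8) = 2672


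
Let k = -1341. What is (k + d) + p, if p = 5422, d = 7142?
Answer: 11223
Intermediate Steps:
(k + d) + p = (-1341 + 7142) + 5422 = 5801 + 5422 = 11223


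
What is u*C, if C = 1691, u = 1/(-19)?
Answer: -89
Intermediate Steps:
u = -1/19 ≈ -0.052632
u*C = -1/19*1691 = -89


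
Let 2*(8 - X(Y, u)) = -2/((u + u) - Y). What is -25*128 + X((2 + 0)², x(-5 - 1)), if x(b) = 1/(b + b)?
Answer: -79806/25 ≈ -3192.2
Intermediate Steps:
x(b) = 1/(2*b)
X(Y, u) = 8 + 1/(-Y + 2*u) (X(Y, u) = 8 - (-1)/((u + u) - Y) = 8 - (-1)/(2*u - Y) = 8 - (-1)/(-Y + 2*u) = 8 + 1/(-Y + 2*u))
-25*128 + X((2 + 0)², x(-5 - 1)) = -25*128 + (-1 - 8/(-5 - 1) + 8*(2 + 0)²)/((2 + 0)² - 1/(-5 - 1)) = -3200 + (-1 - 8/(-6) + 8*2²)/(2² - 1/(-6)) = -3200 + (-1 - 8*(-1)/6 + 8*4)/(4 - (-1)/6) = -3200 + (-1 - 16*(-1/12) + 32)/(4 - 2*(-1/12)) = -3200 + (-1 + 4/3 + 32)/(4 + ⅙) = -3200 + (97/3)/(25/6) = -3200 + (6/25)*(97/3) = -3200 + 194/25 = -79806/25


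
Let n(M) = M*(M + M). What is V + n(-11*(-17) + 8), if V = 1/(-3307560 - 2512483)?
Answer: 442614270149/5820043 ≈ 76050.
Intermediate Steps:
V = -1/5820043 (V = 1/(-5820043) = -1/5820043 ≈ -1.7182e-7)
n(M) = 2*M² (n(M) = M*(2*M) = 2*M²)
V + n(-11*(-17) + 8) = -1/5820043 + 2*(-11*(-17) + 8)² = -1/5820043 + 2*(187 + 8)² = -1/5820043 + 2*195² = -1/5820043 + 2*38025 = -1/5820043 + 76050 = 442614270149/5820043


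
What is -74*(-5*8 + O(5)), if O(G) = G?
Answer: 2590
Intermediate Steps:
-74*(-5*8 + O(5)) = -74*(-5*8 + 5) = -74*(-40 + 5) = -74*(-35) = 2590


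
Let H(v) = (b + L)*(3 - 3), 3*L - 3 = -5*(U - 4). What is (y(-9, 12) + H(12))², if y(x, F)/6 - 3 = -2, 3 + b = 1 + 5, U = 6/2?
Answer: 36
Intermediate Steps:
U = 3 (U = 6*(½) = 3)
L = 8/3 (L = 1 + (-5*(3 - 4))/3 = 1 + (-5*(-1))/3 = 1 + (⅓)*5 = 1 + 5/3 = 8/3 ≈ 2.6667)
b = 3 (b = -3 + (1 + 5) = -3 + 6 = 3)
y(x, F) = 6 (y(x, F) = 18 + 6*(-2) = 18 - 12 = 6)
H(v) = 0 (H(v) = (3 + 8/3)*(3 - 3) = (17/3)*0 = 0)
(y(-9, 12) + H(12))² = (6 + 0)² = 6² = 36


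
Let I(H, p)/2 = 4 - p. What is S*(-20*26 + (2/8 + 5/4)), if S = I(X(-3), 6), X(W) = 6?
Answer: 2074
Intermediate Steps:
I(H, p) = 8 - 2*p (I(H, p) = 2*(4 - p) = 8 - 2*p)
S = -4 (S = 8 - 2*6 = 8 - 12 = -4)
S*(-20*26 + (2/8 + 5/4)) = -4*(-20*26 + (2/8 + 5/4)) = -4*(-520 + (2*(1/8) + 5*(1/4))) = -4*(-520 + (1/4 + 5/4)) = -4*(-520 + 3/2) = -4*(-1037/2) = 2074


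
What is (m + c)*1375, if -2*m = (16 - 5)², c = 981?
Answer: 2531375/2 ≈ 1.2657e+6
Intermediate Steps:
m = -121/2 (m = -(16 - 5)²/2 = -½*11² = -½*121 = -121/2 ≈ -60.500)
(m + c)*1375 = (-121/2 + 981)*1375 = (1841/2)*1375 = 2531375/2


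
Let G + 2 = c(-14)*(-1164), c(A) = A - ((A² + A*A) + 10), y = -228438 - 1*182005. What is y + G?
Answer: 73779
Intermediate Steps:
y = -410443 (y = -228438 - 182005 = -410443)
c(A) = -10 + A - 2*A² (c(A) = A - ((A² + A²) + 10) = A - (2*A² + 10) = A - (10 + 2*A²) = A + (-10 - 2*A²) = -10 + A - 2*A²)
G = 484222 (G = -2 + (-10 - 14 - 2*(-14)²)*(-1164) = -2 + (-10 - 14 - 2*196)*(-1164) = -2 + (-10 - 14 - 392)*(-1164) = -2 - 416*(-1164) = -2 + 484224 = 484222)
y + G = -410443 + 484222 = 73779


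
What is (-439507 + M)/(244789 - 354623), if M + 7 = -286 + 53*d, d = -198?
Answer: 225147/54917 ≈ 4.0998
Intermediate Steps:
M = -10787 (M = -7 + (-286 + 53*(-198)) = -7 + (-286 - 10494) = -7 - 10780 = -10787)
(-439507 + M)/(244789 - 354623) = (-439507 - 10787)/(244789 - 354623) = -450294/(-109834) = -450294*(-1/109834) = 225147/54917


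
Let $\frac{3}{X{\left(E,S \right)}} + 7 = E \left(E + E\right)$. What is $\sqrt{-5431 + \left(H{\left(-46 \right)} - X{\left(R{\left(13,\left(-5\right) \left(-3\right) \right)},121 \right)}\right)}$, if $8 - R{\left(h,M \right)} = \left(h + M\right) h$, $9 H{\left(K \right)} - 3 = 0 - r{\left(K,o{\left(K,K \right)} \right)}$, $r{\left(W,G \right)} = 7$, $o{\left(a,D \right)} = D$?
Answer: $\frac{i \sqrt{3140464204640230}}{760395} \approx 73.698 i$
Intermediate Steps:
$H{\left(K \right)} = - \frac{4}{9}$ ($H{\left(K \right)} = \frac{1}{3} + \frac{0 - 7}{9} = \frac{1}{3} + \frac{1}{9} \left(-7\right) = \frac{1}{3} - \frac{7}{9} = - \frac{4}{9}$)
$R{\left(h,M \right)} = 8 - h \left(M + h\right)$ ($R{\left(h,M \right)} = 8 - \left(h + M\right) h = 8 - \left(M + h\right) h = 8 - h \left(M + h\right)$)
$X{\left(E,S \right)} = \frac{3}{-7 + 2 E^{2}}$ ($X{\left(E,S \right)} = \frac{3}{-7 + E \left(E + E\right)} = \frac{3}{-7 + E 2 E} = \frac{3}{-7 + 2 E^{2}}$)
$\sqrt{-5431 + \left(H{\left(-46 \right)} - X{\left(R{\left(13,\left(-5\right) \left(-3\right) \right)},121 \right)}\right)} = \sqrt{-5431 - \left(\frac{4}{9} + \frac{3}{-7 + 2 \left(8 - 13^{2} - \left(-5\right) \left(-3\right) 13\right)^{2}}\right)} = \sqrt{-5431 - \left(\frac{4}{9} + \frac{3}{-7 + 2 \left(8 - 169 - 15 \cdot 13\right)^{2}}\right)} = \sqrt{-5431 - \left(\frac{4}{9} + \frac{3}{-7 + 2 \left(8 - 169 - 195\right)^{2}}\right)} = \sqrt{-5431 - \left(\frac{4}{9} + \frac{3}{-7 + 2 \left(-356\right)^{2}}\right)} = \sqrt{-5431 - \left(\frac{4}{9} + \frac{3}{-7 + 2 \cdot 126736}\right)} = \sqrt{-5431 - \left(\frac{4}{9} + \frac{3}{-7 + 253472}\right)} = \sqrt{-5431 - \left(\frac{4}{9} + \frac{3}{253465}\right)} = \sqrt{-5431 - \left(\frac{4}{9} + 3 \cdot \frac{1}{253465}\right)} = \sqrt{-5431 - \frac{1013887}{2281185}} = \sqrt{- \frac{12390129622}{2281185}} = \frac{i \sqrt{3140464204640230}}{760395}$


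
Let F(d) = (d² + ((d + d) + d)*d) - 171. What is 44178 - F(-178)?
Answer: -82387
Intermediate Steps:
F(d) = -171 + 4*d² (F(d) = (d² + (2*d + d)*d) - 171 = (d² + (3*d)*d) - 171 = (d² + 3*d²) - 171 = 4*d² - 171 = -171 + 4*d²)
44178 - F(-178) = 44178 - (-171 + 4*(-178)²) = 44178 - (-171 + 4*31684) = 44178 - (-171 + 126736) = 44178 - 1*126565 = 44178 - 126565 = -82387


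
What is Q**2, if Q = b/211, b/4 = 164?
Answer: 430336/44521 ≈ 9.6659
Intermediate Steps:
b = 656 (b = 4*164 = 656)
Q = 656/211 ≈ 3.1090
Q**2 = (656/211)**2 = 430336/44521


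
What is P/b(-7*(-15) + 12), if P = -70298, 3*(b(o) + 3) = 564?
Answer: -70298/185 ≈ -379.99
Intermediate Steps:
b(o) = 185 (b(o) = -3 + (1/3)*564 = -3 + 188 = 185)
P/b(-7*(-15) + 12) = -70298/185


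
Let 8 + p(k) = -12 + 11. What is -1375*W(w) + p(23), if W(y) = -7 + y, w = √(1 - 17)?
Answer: 9616 - 5500*I ≈ 9616.0 - 5500.0*I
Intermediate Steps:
w = 4*I (w = √(-16) = 4*I ≈ 4.0*I)
p(k) = -9 (p(k) = -8 + (-12 + 11) = -8 - 1 = -9)
-1375*W(w) + p(23) = -1375*(-7 + 4*I) - 9 = (9625 - 5500*I) - 9 = 9616 - 5500*I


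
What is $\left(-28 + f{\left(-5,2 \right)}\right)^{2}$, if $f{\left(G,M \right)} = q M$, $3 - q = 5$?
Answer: $1024$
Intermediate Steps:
$q = -2$ ($q = 3 - 5 = -2$)
$f{\left(G,M \right)} = - 2 M$
$\left(-28 + f{\left(-5,2 \right)}\right)^{2} = \left(-28 - 4\right)^{2} = \left(-32\right)^{2} = 1024$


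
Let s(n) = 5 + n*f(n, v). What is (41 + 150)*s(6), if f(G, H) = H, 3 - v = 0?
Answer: 4393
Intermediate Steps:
v = 3 (v = 3 - 1*0 = 3 + 0 = 3)
s(n) = 5 + 3*n (s(n) = 5 + n*3 = 5 + 3*n)
(41 + 150)*s(6) = (41 + 150)*(5 + 3*6) = 191*(5 + 18) = 191*23 = 4393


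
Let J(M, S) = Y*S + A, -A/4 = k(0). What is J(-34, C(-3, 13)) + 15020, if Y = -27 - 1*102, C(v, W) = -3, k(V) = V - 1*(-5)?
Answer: 15387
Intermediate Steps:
k(V) = 5 + V (k(V) = V + 5 = 5 + V)
A = -20 (A = -4*(5 + 0) = -4*5 = -20)
Y = -129 (Y = -27 - 102 = -129)
J(M, S) = -20 - 129*S (J(M, S) = -129*S - 20 = -20 - 129*S)
J(-34, C(-3, 13)) + 15020 = (-20 - 129*(-3)) + 15020 = (-20 + 387) + 15020 = 367 + 15020 = 15387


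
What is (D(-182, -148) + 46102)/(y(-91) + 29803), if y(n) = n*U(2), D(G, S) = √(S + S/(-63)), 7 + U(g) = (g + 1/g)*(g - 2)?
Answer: 23051/15220 + I*√16058/319620 ≈ 1.5145 + 0.00039647*I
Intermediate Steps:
U(g) = -7 + (-2 + g)*(g + 1/g) (U(g) = -7 + (g + 1/g)*(g - 2) = -7 + (g + 1/g)*(-2 + g) = -7 + (-2 + g)*(g + 1/g))
D(G, S) = √434*√S/21 (D(G, S) = √(S + S*(-1/63)) = √(S - S/63) = √(62*S/63) = √434*√S/21)
y(n) = -7*n (y(n) = n*(-6 + 2² - 2*2 - 2/2) = n*(-6 + 4 - 4 - 2*½) = n*(-6 + 4 - 4 - 1) = n*(-7) = -7*n)
(D(-182, -148) + 46102)/(y(-91) + 29803) = (√434*√(-148)/21 + 46102)/(-7*(-91) + 29803) = (√434*(2*I*√37)/21 + 46102)/(637 + 29803) = (2*I*√16058/21 + 46102)/30440 = (46102 + 2*I*√16058/21)*(1/30440) = 23051/15220 + I*√16058/319620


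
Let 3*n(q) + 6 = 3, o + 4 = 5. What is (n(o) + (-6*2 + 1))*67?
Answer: -804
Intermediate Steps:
o = 1 (o = -4 + 5 = 1)
n(q) = -1 (n(q) = -2 + (1/3)*3 = -2 + 1 = -1)
(n(o) + (-6*2 + 1))*67 = (-1 + (-6*2 + 1))*67 = (-1 + (-12 + 1))*67 = (-1 - 11)*67 = -12*67 = -804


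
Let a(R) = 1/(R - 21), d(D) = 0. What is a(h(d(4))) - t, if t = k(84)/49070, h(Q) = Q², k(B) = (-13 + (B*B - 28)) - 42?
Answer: -27929/147210 ≈ -0.18972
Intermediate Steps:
k(B) = -83 + B² (k(B) = (-13 + (B² - 28)) - 42 = (-13 + (-28 + B²)) - 42 = (-41 + B²) - 42 = -83 + B²)
t = 6973/49070 (t = (-83 + 84²)/49070 = (-83 + 7056)*(1/49070) = 6973*(1/49070) = 6973/49070 ≈ 0.14210)
a(R) = 1/(-21 + R)
a(h(d(4))) - t = 1/(-21 + 0²) - 1*6973/49070 = 1/(-21 + 0) - 6973/49070 = 1/(-21) - 6973/49070 = -1/21 - 6973/49070 = -27929/147210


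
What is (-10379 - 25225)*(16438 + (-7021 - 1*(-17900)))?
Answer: -972594468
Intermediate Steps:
(-10379 - 25225)*(16438 + (-7021 - 1*(-17900))) = -35604*(16438 + (-7021 + 17900)) = -35604*(16438 + 10879) = -35604*27317 = -972594468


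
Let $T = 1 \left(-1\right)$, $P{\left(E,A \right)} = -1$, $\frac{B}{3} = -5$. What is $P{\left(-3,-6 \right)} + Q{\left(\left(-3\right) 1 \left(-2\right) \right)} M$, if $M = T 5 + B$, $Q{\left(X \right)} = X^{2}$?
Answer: $-721$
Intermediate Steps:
$B = -15$ ($B = 3 \left(-5\right) = -15$)
$T = -1$
$M = -20$ ($M = \left(-1\right) 5 - 15 = -5 - 15 = -20$)
$P{\left(-3,-6 \right)} + Q{\left(\left(-3\right) 1 \left(-2\right) \right)} M = -1 + \left(\left(-3\right) 1 \left(-2\right)\right)^{2} \left(-20\right) = -1 + \left(\left(-3\right) \left(-2\right)\right)^{2} \left(-20\right) = -1 + 6^{2} \left(-20\right) = -1 + 36 \left(-20\right) = -1 - 720 = -721$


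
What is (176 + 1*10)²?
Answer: 34596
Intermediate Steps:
(176 + 1*10)² = (176 + 10)² = 186² = 34596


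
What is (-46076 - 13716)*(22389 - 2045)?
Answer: -1216408448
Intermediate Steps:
(-46076 - 13716)*(22389 - 2045) = -59792*20344 = -1216408448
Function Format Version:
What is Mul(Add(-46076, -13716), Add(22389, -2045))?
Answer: -1216408448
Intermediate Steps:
Mul(Add(-46076, -13716), Add(22389, -2045)) = Mul(-59792, 20344) = -1216408448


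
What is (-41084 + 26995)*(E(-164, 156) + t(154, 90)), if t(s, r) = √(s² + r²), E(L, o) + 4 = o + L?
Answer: 169068 - 28178*√7954 ≈ -2.3440e+6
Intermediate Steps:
E(L, o) = -4 + L + o (E(L, o) = -4 + (o + L) = -4 + (L + o) = -4 + L + o)
t(s, r) = √(r² + s²)
(-41084 + 26995)*(E(-164, 156) + t(154, 90)) = (-41084 + 26995)*((-4 - 164 + 156) + √(90² + 154²)) = -14089*(-12 + √(8100 + 23716)) = -14089*(-12 + √31816) = -14089*(-12 + 2*√7954) = 169068 - 28178*√7954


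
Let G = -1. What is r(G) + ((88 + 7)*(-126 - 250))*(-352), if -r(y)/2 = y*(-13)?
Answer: 12573414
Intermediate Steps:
r(y) = 26*y (r(y) = -2*y*(-13) = -(-26)*y = 26*y)
r(G) + ((88 + 7)*(-126 - 250))*(-352) = 26*(-1) + ((88 + 7)*(-126 - 250))*(-352) = -26 + (95*(-376))*(-352) = -26 - 35720*(-352) = -26 + 12573440 = 12573414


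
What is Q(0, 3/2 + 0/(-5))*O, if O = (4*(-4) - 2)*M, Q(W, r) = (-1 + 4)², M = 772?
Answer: -125064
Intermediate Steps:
Q(W, r) = 9 (Q(W, r) = 3² = 9)
O = -13896 (O = (4*(-4) - 2)*772 = (-16 - 2)*772 = -18*772 = -13896)
Q(0, 3/2 + 0/(-5))*O = 9*(-13896) = -125064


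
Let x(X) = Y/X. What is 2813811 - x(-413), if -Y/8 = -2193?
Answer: 1162121487/413 ≈ 2.8139e+6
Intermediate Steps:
Y = 17544 (Y = -8*(-2193) = 17544)
x(X) = 17544/X
2813811 - x(-413) = 2813811 - 17544/(-413) = 2813811 - 17544*(-1)/413 = 2813811 - 1*(-17544/413) = 2813811 + 17544/413 = 1162121487/413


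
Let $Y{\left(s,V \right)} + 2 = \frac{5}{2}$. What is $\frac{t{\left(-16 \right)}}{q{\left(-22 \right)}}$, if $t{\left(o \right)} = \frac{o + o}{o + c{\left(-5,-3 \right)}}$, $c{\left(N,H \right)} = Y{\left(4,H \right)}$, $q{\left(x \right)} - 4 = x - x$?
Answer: $\frac{16}{31} \approx 0.51613$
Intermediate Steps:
$Y{\left(s,V \right)} = \frac{1}{2}$ ($Y{\left(s,V \right)} = -2 + \frac{5}{2} = \frac{1}{2}$)
$q{\left(x \right)} = 4$ ($q{\left(x \right)} = 4 + \left(x - x\right) = 4 + 0 = 4$)
$c{\left(N,H \right)} = \frac{1}{2}$
$t{\left(o \right)} = \frac{2 o}{\frac{1}{2} + o}$ ($t{\left(o \right)} = \frac{o + o}{o + \frac{1}{2}} = \frac{2 o}{\frac{1}{2} + o}$)
$\frac{t{\left(-16 \right)}}{q{\left(-22 \right)}} = \frac{4 \left(-16\right) \frac{1}{1 + 2 \left(-16\right)}}{4} = 4 \left(-16\right) \frac{1}{1 - 32} \cdot \frac{1}{4} = 4 \left(-16\right) \frac{1}{-31} \cdot \frac{1}{4} = 4 \left(-16\right) \left(- \frac{1}{31}\right) \frac{1}{4} = \frac{64}{31} \cdot \frac{1}{4} = \frac{16}{31}$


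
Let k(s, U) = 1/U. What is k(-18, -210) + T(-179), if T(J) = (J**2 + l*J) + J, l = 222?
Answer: -1653961/210 ≈ -7876.0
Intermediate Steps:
T(J) = J**2 + 223*J (T(J) = (J**2 + 222*J) + J = J**2 + 223*J)
k(-18, -210) + T(-179) = 1/(-210) - 179*(223 - 179) = -1/210 - 179*44 = -1/210 - 7876 = -1653961/210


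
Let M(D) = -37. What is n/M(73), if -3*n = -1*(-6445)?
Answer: 6445/111 ≈ 58.063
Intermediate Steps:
n = -6445/3 (n = -(-1)*(-6445)/3 = -⅓*6445 = -6445/3 ≈ -2148.3)
n/M(73) = -6445/3/(-37) = -6445/3*(-1/37) = 6445/111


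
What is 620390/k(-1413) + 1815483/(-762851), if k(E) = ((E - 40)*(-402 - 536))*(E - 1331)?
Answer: -3395040987483809/1426468822320808 ≈ -2.3800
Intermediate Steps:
k(E) = (-1331 + E)*(37520 - 938*E) (k(E) = ((-40 + E)*(-938))*(-1331 + E) = (37520 - 938*E)*(-1331 + E) = (-1331 + E)*(37520 - 938*E))
620390/k(-1413) + 1815483/(-762851) = 620390/(-49939120 - 938*(-1413)**2 + 1285998*(-1413)) + 1815483/(-762851) = 620390/(-49939120 - 938*1996569 - 1817115174) + 1815483*(-1/762851) = 620390/(-49939120 - 1872781722 - 1817115174) - 1815483/762851 = 620390/(-3739836016) - 1815483/762851 = 620390*(-1/3739836016) - 1815483/762851 = -310195/1869918008 - 1815483/762851 = -3395040987483809/1426468822320808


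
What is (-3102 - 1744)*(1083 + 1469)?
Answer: -12366992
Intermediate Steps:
(-3102 - 1744)*(1083 + 1469) = -4846*2552 = -12366992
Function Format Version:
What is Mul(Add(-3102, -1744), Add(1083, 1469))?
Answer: -12366992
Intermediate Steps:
Mul(Add(-3102, -1744), Add(1083, 1469)) = Mul(-4846, 2552) = -12366992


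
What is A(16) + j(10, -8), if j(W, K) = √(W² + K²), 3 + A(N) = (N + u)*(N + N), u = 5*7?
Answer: 1629 + 2*√41 ≈ 1641.8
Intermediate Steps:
u = 35
A(N) = -3 + 2*N*(35 + N) (A(N) = -3 + (N + 35)*(N + N) = -3 + (35 + N)*(2*N) = -3 + 2*N*(35 + N))
j(W, K) = √(K² + W²)
A(16) + j(10, -8) = (-3 + 2*16² + 70*16) + √((-8)² + 10²) = (-3 + 2*256 + 1120) + √(64 + 100) = (-3 + 512 + 1120) + √164 = 1629 + 2*√41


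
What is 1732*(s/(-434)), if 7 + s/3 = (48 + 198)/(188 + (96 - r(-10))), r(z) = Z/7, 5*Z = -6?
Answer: 11322084/154163 ≈ 73.442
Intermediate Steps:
Z = -6/5 (Z = (⅕)*(-6) = -6/5 ≈ -1.2000)
r(z) = -6/35 (r(z) = -6/5/7 = -6/5*⅐ = -6/35)
s = -91518/4973 (s = -21 + 3*((48 + 198)/(188 + (96 - 1*(-6/35)))) = -21 + 3*(246/(188 + (96 + 6/35))) = -21 + 3*(246/(188 + 3366/35)) = -21 + 3*(246/(9946/35)) = -21 + 3*(246*(35/9946)) = -21 + 3*(4305/4973) = -21 + 12915/4973 = -91518/4973 ≈ -18.403)
1732*(s/(-434)) = 1732*(-91518/4973/(-434)) = 1732*(-91518/4973*(-1/434)) = 1732*(6537/154163) = 11322084/154163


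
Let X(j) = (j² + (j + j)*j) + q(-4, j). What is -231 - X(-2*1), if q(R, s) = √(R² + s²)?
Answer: -243 - 2*√5 ≈ -247.47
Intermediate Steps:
X(j) = √(16 + j²) + 3*j² (X(j) = (j² + (j + j)*j) + √((-4)² + j²) = (j² + (2*j)*j) + √(16 + j²) = (j² + 2*j²) + √(16 + j²) = 3*j² + √(16 + j²) = √(16 + j²) + 3*j²)
-231 - X(-2*1) = -231 - (√(16 + (-2*1)²) + 3*(-2*1)²) = -231 - (√(16 + (-2)²) + 3*(-2)²) = -231 - (√(16 + 4) + 3*4) = -231 - (√20 + 12) = -231 - (2*√5 + 12) = -231 - (12 + 2*√5) = -231 + (-12 - 2*√5) = -243 - 2*√5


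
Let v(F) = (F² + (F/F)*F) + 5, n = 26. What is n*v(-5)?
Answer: 650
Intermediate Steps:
v(F) = 5 + F + F² (v(F) = (F² + 1*F) + 5 = (F² + F) + 5 = (F + F²) + 5 = 5 + F + F²)
n*v(-5) = 26*(5 - 5 + (-5)²) = 26*(5 - 5 + 25) = 26*25 = 650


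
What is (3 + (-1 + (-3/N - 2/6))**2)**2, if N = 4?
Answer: 1117249/20736 ≈ 53.880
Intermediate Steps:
(3 + (-1 + (-3/N - 2/6))**2)**2 = (3 + (-1 + (-3/4 - 2/6))**2)**2 = (3 + (-1 + (-3*1/4 - 2*1/6))**2)**2 = (3 + (-1 + (-3/4 - 1/3))**2)**2 = (3 + (-1 - 13/12)**2)**2 = (3 + (-25/12)**2)**2 = (3 + 625/144)**2 = (1057/144)**2 = 1117249/20736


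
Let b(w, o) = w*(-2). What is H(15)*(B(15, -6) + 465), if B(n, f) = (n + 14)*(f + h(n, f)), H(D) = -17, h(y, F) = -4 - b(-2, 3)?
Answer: -1003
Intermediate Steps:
b(w, o) = -2*w
h(y, F) = -8 (h(y, F) = -4 - (-2)*(-2) = -4 - 1*4 = -4 - 4 = -8)
B(n, f) = (-8 + f)*(14 + n) (B(n, f) = (n + 14)*(f - 8) = (14 + n)*(-8 + f) = (-8 + f)*(14 + n))
H(15)*(B(15, -6) + 465) = -17*((-112 - 8*15 + 14*(-6) - 6*15) + 465) = -17*((-112 - 120 - 84 - 90) + 465) = -17*(-406 + 465) = -17*59 = -1003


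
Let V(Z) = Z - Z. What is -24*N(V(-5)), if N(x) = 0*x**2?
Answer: 0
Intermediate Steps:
V(Z) = 0
N(x) = 0
-24*N(V(-5)) = -24*0 = 0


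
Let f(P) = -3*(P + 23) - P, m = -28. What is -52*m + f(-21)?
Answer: 1471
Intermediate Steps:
f(P) = -69 - 4*P (f(P) = -3*(23 + P) - P = (-69 - 3*P) - P = -69 - 4*P)
-52*m + f(-21) = -52*(-28) + (-69 - 4*(-21)) = 1456 + (-69 + 84) = 1456 + 15 = 1471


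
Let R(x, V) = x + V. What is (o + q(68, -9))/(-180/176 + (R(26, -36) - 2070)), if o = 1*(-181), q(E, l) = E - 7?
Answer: 1056/18313 ≈ 0.057664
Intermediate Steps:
R(x, V) = V + x
q(E, l) = -7 + E
o = -181
(o + q(68, -9))/(-180/176 + (R(26, -36) - 2070)) = (-181 + (-7 + 68))/(-180/176 + ((-36 + 26) - 2070)) = (-181 + 61)/(-180/176 + (-10 - 2070)) = -120/(-2*45/88 - 2080) = -120/(-45/44 - 2080) = -120/(-91565/44) = -120*(-44/91565) = 1056/18313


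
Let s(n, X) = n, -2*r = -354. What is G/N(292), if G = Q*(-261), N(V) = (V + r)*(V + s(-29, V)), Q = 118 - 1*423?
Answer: 79605/123347 ≈ 0.64537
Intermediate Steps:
r = 177 (r = -½*(-354) = 177)
Q = -305 (Q = 118 - 423 = -305)
N(V) = (-29 + V)*(177 + V) (N(V) = (V + 177)*(V - 29) = (177 + V)*(-29 + V) = (-29 + V)*(177 + V))
G = 79605 (G = -305*(-261) = 79605)
G/N(292) = 79605/(-5133 + 292² + 148*292) = 79605/(-5133 + 85264 + 43216) = 79605/123347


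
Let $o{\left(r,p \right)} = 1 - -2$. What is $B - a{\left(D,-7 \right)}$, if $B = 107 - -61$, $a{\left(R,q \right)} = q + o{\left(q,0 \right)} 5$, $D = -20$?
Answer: $160$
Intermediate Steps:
$o{\left(r,p \right)} = 3$ ($o{\left(r,p \right)} = 1 + 2 = 3$)
$a{\left(R,q \right)} = 15 + q$ ($a{\left(R,q \right)} = q + 3 \cdot 5 = q + 15 = 15 + q$)
$B = 168$ ($B = 107 + 61 = 168$)
$B - a{\left(D,-7 \right)} = 168 - \left(15 - 7\right) = 168 - 8 = 160$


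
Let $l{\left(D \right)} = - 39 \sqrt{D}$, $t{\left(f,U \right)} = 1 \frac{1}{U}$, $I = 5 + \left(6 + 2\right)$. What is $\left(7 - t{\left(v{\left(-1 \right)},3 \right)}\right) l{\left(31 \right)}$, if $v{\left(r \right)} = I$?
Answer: $- 260 \sqrt{31} \approx -1447.6$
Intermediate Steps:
$I = 13$ ($I = 5 + 8 = 13$)
$v{\left(r \right)} = 13$
$t{\left(f,U \right)} = \frac{1}{U}$
$\left(7 - t{\left(v{\left(-1 \right)},3 \right)}\right) l{\left(31 \right)} = \left(7 - \frac{1}{3}\right) \left(- 39 \sqrt{31}\right) = \frac{20 \left(- 39 \sqrt{31}\right)}{3} = - 260 \sqrt{31}$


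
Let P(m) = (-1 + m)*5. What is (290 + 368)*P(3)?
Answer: 6580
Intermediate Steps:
P(m) = -5 + 5*m
(290 + 368)*P(3) = (290 + 368)*(-5 + 5*3) = 658*(-5 + 15) = 658*10 = 6580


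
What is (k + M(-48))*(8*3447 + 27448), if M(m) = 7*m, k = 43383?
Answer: 2368618128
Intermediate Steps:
(k + M(-48))*(8*3447 + 27448) = (43383 + 7*(-48))*(8*3447 + 27448) = (43383 - 336)*(27576 + 27448) = 43047*55024 = 2368618128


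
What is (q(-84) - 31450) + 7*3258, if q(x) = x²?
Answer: -1588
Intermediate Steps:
(q(-84) - 31450) + 7*3258 = ((-84)² - 31450) + 7*3258 = (7056 - 31450) + 22806 = -24394 + 22806 = -1588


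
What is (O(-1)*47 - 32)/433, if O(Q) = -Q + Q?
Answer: -32/433 ≈ -0.073903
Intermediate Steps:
O(Q) = 0
(O(-1)*47 - 32)/433 = (0*47 - 32)/433 = (0 - 32)*(1/433) = -32*1/433 = -32/433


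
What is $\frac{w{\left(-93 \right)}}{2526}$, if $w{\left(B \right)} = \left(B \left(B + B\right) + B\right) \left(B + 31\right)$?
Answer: $- \frac{177785}{421} \approx -422.29$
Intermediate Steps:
$w{\left(B \right)} = \left(31 + B\right) \left(B + 2 B^{2}\right)$ ($w{\left(B \right)} = \left(B 2 B + B\right) \left(31 + B\right) = \left(2 B^{2} + B\right) \left(31 + B\right) = \left(B + 2 B^{2}\right) \left(31 + B\right) = \left(31 + B\right) \left(B + 2 B^{2}\right)$)
$\frac{w{\left(-93 \right)}}{2526} = \frac{\left(-93\right) \left(31 + 2 \left(-93\right)^{2} + 63 \left(-93\right)\right)}{2526} = - 93 \left(31 + 2 \cdot 8649 - 5859\right) \frac{1}{2526} = - 93 \left(31 + 17298 - 5859\right) \frac{1}{2526} = \left(-93\right) 11470 \cdot \frac{1}{2526} = \left(-1066710\right) \frac{1}{2526} = - \frac{177785}{421}$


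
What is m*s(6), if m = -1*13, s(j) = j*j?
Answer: -468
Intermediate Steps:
s(j) = j²
m = -13
m*s(6) = -13*6² = -13*36 = -468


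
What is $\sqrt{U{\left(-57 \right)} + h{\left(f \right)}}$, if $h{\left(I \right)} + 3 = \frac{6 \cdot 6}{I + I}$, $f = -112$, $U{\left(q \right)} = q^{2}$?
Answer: $\frac{\sqrt{2544738}}{28} \approx 56.972$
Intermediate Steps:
$h{\left(I \right)} = -3 + \frac{18}{I}$ ($h{\left(I \right)} = -3 + \frac{6 \cdot 6}{I + I} = -3 + \frac{1}{2 I} 36 = -3 + \frac{18}{I}$)
$\sqrt{U{\left(-57 \right)} + h{\left(f \right)}} = \sqrt{\left(-57\right)^{2} - \left(3 - \frac{18}{-112}\right)} = \sqrt{3249 + \left(-3 + 18 \left(- \frac{1}{112}\right)\right)} = \sqrt{3249 - \frac{177}{56}} = \sqrt{\frac{181767}{56}} = \frac{\sqrt{2544738}}{28}$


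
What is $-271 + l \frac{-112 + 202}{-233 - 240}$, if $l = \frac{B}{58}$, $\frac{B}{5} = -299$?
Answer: $- \frac{3650032}{13717} \approx -266.1$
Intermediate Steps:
$B = -1495$ ($B = 5 \left(-299\right) = -1495$)
$l = - \frac{1495}{58} \approx -25.776$
$-271 + l \frac{-112 + 202}{-233 - 240} = -271 - \frac{1495 \frac{-112 + 202}{-233 - 240}}{58} = -271 - \frac{1495 \frac{90}{-473}}{58} = -271 - \frac{1495 \cdot 90 \left(- \frac{1}{473}\right)}{58} = -271 - - \frac{67275}{13717} = -271 + \frac{67275}{13717} = - \frac{3650032}{13717}$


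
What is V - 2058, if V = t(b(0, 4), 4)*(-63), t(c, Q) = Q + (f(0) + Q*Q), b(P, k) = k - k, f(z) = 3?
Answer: -3507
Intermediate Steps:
b(P, k) = 0
t(c, Q) = 3 + Q + Q**2 (t(c, Q) = Q + (3 + Q*Q) = Q + (3 + Q**2) = 3 + Q + Q**2)
V = -1449 (V = (3 + 4 + 4**2)*(-63) = (3 + 4 + 16)*(-63) = 23*(-63) = -1449)
V - 2058 = -1449 - 2058 = -3507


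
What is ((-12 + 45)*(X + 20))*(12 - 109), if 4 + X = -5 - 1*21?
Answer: 32010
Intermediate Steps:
X = -30 (X = -4 + (-5 - 1*21) = -4 + (-5 - 21) = -4 - 26 = -30)
((-12 + 45)*(X + 20))*(12 - 109) = ((-12 + 45)*(-30 + 20))*(12 - 109) = (33*(-10))*(-97) = -330*(-97) = 32010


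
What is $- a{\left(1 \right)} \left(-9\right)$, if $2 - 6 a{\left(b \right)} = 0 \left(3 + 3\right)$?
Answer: $3$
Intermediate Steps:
$a{\left(b \right)} = \frac{1}{3}$ ($a{\left(b \right)} = \frac{1}{3} - \frac{0 \left(3 + 3\right)}{6} = \frac{1}{3} - \frac{0 \cdot 6}{6} = \frac{1}{3} - 0 = \frac{1}{3} + 0 = \frac{1}{3}$)
$- a{\left(1 \right)} \left(-9\right) = \left(-1\right) \frac{1}{3} \left(-9\right) = \left(- \frac{1}{3}\right) \left(-9\right) = 3$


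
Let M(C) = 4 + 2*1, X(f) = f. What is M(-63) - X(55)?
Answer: -49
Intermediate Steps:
M(C) = 6 (M(C) = 4 + 2 = 6)
M(-63) - X(55) = 6 - 1*55 = 6 - 55 = -49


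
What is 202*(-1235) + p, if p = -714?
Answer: -250184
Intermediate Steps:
202*(-1235) + p = 202*(-1235) - 714 = -249470 - 714 = -250184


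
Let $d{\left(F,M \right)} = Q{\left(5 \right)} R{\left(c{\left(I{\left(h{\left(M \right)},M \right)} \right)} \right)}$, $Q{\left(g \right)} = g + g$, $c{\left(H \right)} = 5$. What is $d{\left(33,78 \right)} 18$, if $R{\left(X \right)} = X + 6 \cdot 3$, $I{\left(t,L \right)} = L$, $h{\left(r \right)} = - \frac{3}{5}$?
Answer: $4140$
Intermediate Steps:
$h{\left(r \right)} = - \frac{3}{5}$ ($h{\left(r \right)} = \left(-3\right) \frac{1}{5} = - \frac{3}{5}$)
$Q{\left(g \right)} = 2 g$
$R{\left(X \right)} = 18 + X$ ($R{\left(X \right)} = X + 18 = 18 + X$)
$d{\left(F,M \right)} = 230$ ($d{\left(F,M \right)} = 2 \cdot 5 \left(18 + 5\right) = 10 \cdot 23 = 230$)
$d{\left(33,78 \right)} 18 = 230 \cdot 18 = 4140$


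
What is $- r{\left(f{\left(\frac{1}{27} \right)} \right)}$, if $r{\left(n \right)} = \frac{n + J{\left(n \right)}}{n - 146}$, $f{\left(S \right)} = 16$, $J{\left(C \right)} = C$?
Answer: $\frac{16}{65} \approx 0.24615$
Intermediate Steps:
$r{\left(n \right)} = \frac{2 n}{-146 + n}$ ($r{\left(n \right)} = \frac{n + n}{n - 146} = \frac{2 n}{-146 + n}$)
$- r{\left(f{\left(\frac{1}{27} \right)} \right)} = - \frac{2 \cdot 16}{-146 + 16} = - \frac{2 \cdot 16}{-130} = - \frac{2 \cdot 16 \left(-1\right)}{130} = \left(-1\right) \left(- \frac{16}{65}\right) = \frac{16}{65}$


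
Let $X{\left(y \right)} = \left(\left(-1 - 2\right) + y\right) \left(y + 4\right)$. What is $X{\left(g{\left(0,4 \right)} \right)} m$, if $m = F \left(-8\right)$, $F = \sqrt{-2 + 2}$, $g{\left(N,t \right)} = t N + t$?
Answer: $0$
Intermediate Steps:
$g{\left(N,t \right)} = t + N t$ ($g{\left(N,t \right)} = N t + t = t + N t$)
$F = 0$ ($F = \sqrt{0} = 0$)
$X{\left(y \right)} = \left(-3 + y\right) \left(4 + y\right)$
$m = 0$ ($m = 0 \left(-8\right) = 0$)
$X{\left(g{\left(0,4 \right)} \right)} m = \left(-12 + 4 \left(1 + 0\right) + \left(4 \left(1 + 0\right)\right)^{2}\right) 0 = \left(-12 + 4 \cdot 1 + \left(4 \cdot 1\right)^{2}\right) 0 = \left(-12 + 4 + 4^{2}\right) 0 = \left(-12 + 4 + 16\right) 0 = 8 \cdot 0 = 0$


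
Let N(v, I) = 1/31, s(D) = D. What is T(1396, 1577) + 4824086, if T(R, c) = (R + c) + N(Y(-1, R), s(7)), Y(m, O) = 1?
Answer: 149638830/31 ≈ 4.8271e+6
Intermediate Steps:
N(v, I) = 1/31
T(R, c) = 1/31 + R + c (T(R, c) = (R + c) + 1/31 = 1/31 + R + c)
T(1396, 1577) + 4824086 = (1/31 + 1396 + 1577) + 4824086 = 92164/31 + 4824086 = 149638830/31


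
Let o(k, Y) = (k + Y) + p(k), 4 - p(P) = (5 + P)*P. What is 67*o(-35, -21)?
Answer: -73834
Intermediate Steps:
p(P) = 4 - P*(5 + P) (p(P) = 4 - (5 + P)*P = 4 - P*(5 + P))
o(k, Y) = 4 + Y - k² - 4*k (o(k, Y) = (k + Y) + (4 - k² - 5*k) = (Y + k) + (4 - k² - 5*k) = 4 + Y - k² - 4*k)
67*o(-35, -21) = 67*(4 - 21 - 1*(-35)² - 4*(-35)) = 67*(4 - 21 - 1*1225 + 140) = 67*(4 - 21 - 1225 + 140) = 67*(-1102) = -73834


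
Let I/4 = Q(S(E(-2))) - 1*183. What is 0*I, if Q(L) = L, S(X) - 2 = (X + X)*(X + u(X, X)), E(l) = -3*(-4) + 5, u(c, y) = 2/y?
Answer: 0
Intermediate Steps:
E(l) = 17 (E(l) = 12 + 5 = 17)
S(X) = 2 + 2*X*(X + 2/X) (S(X) = 2 + (X + X)*(X + 2/X) = 2 + (2*X)*(X + 2/X) = 2 + 2*X*(X + 2/X))
I = 1604 (I = 4*((6 + 2*17**2) - 1*183) = 4*((6 + 2*289) - 183) = 4*((6 + 578) - 183) = 4*(584 - 183) = 4*401 = 1604)
0*I = 0*1604 = 0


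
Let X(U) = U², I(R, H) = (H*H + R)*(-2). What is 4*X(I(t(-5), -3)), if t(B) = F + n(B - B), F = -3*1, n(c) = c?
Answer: 576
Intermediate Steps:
F = -3
t(B) = -3 (t(B) = -3 + (B - B) = -3 + 0 = -3)
I(R, H) = -2*R - 2*H² (I(R, H) = (H² + R)*(-2) = (R + H²)*(-2) = -2*R - 2*H²)
4*X(I(t(-5), -3)) = 4*(-2*(-3) - 2*(-3)²)² = 4*(6 - 2*9)² = 4*(6 - 18)² = 4*(-12)² = 4*144 = 576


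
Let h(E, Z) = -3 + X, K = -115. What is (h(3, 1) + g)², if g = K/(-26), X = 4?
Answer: 19881/676 ≈ 29.410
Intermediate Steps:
h(E, Z) = 1 (h(E, Z) = -3 + 4 = 1)
g = 115/26 (g = -115/(-26) = -115*(-1/26) = 115/26 ≈ 4.4231)
(h(3, 1) + g)² = (1 + 115/26)² = (141/26)² = 19881/676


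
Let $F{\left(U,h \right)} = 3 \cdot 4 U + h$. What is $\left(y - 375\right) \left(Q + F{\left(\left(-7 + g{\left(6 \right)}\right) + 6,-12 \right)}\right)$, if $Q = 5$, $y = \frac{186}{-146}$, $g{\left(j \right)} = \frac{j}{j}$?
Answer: $\frac{192276}{73} \approx 2633.9$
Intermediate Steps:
$g{\left(j \right)} = 1$
$y = - \frac{93}{73}$ ($y = 186 \left(- \frac{1}{146}\right) = - \frac{93}{73} \approx -1.274$)
$F{\left(U,h \right)} = h + 12 U$ ($F{\left(U,h \right)} = 12 U + h = h + 12 U$)
$\left(y - 375\right) \left(Q + F{\left(\left(-7 + g{\left(6 \right)}\right) + 6,-12 \right)}\right) = \left(- \frac{93}{73} - 375\right) \left(5 - \left(12 - 12 \left(\left(-7 + 1\right) + 6\right)\right)\right) = - \frac{27468 \left(5 - \left(12 - 12 \left(-6 + 6\right)\right)\right)}{73} = - \frac{27468 \left(5 + \left(-12 + 12 \cdot 0\right)\right)}{73} = - \frac{27468 \left(5 + \left(-12 + 0\right)\right)}{73} = - \frac{27468 \left(5 - 12\right)}{73} = \left(- \frac{27468}{73}\right) \left(-7\right) = \frac{192276}{73}$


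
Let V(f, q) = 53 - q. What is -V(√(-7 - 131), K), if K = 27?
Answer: -26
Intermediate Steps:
-V(√(-7 - 131), K) = -(53 - 1*27) = -(53 - 27) = -1*26 = -26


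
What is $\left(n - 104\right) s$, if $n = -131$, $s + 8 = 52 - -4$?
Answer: $-11280$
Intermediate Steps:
$s = 48$ ($s = -8 + \left(52 - -4\right) = -8 + \left(52 + 4\right) = -8 + 56 = 48$)
$\left(n - 104\right) s = \left(-131 - 104\right) 48 = \left(-235\right) 48 = -11280$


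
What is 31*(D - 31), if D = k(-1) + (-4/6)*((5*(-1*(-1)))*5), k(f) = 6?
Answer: -3875/3 ≈ -1291.7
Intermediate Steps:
D = -32/3 (D = 6 + (-4/6)*((5*(-1*(-1)))*5) = 6 + (-4*⅙)*((5*1)*5) = 6 - 10*5/3 = 6 - ⅔*25 = 6 - 50/3 = -32/3 ≈ -10.667)
31*(D - 31) = 31*(-32/3 - 31) = 31*(-125/3) = -3875/3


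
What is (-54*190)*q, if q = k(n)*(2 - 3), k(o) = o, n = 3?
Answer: 30780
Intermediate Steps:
q = -3 (q = 3*(2 - 3) = 3*(-1) = -3)
(-54*190)*q = -54*190*(-3) = -10260*(-3) = 30780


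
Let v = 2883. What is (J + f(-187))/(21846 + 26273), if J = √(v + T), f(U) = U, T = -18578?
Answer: -187/48119 + I*√15695/48119 ≈ -0.0038862 + 0.0026035*I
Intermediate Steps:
J = I*√15695 (J = √(2883 - 18578) = √(-15695) = I*√15695 ≈ 125.28*I)
(J + f(-187))/(21846 + 26273) = (I*√15695 - 187)/(21846 + 26273) = (-187 + I*√15695)/48119 = (-187 + I*√15695)*(1/48119) = -187/48119 + I*√15695/48119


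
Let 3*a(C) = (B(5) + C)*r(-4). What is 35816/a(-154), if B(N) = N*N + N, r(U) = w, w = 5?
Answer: -26862/155 ≈ -173.30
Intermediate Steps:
r(U) = 5
B(N) = N + N**2 (B(N) = N**2 + N = N + N**2)
a(C) = 50 + 5*C/3 (a(C) = ((5*(1 + 5) + C)*5)/3 = ((5*6 + C)*5)/3 = ((30 + C)*5)/3 = (150 + 5*C)/3 = 50 + 5*C/3)
35816/a(-154) = 35816/(50 + (5/3)*(-154)) = 35816/(50 - 770/3) = 35816/(-620/3) = 35816*(-3/620) = -26862/155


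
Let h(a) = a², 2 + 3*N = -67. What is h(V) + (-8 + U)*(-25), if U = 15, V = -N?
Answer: 354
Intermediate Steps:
N = -23 (N = -⅔ + (⅓)*(-67) = -⅔ - 67/3 = -23)
V = 23 (V = -1*(-23) = 23)
h(V) + (-8 + U)*(-25) = 23² + (-8 + 15)*(-25) = 529 + 7*(-25) = 529 - 175 = 354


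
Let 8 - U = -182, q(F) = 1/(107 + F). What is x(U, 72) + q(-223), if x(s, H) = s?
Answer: 22039/116 ≈ 189.99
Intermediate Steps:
U = 190 (U = 8 - 1*(-182) = 8 + 182 = 190)
x(U, 72) + q(-223) = 190 + 1/(107 - 223) = 190 + 1/(-116) = 190 - 1/116 = 22039/116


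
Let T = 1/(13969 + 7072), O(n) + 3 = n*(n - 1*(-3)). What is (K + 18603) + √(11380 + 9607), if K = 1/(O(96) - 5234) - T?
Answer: 1670213576815/89781947 + √20987 ≈ 18748.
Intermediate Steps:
O(n) = -3 + n*(3 + n) (O(n) = -3 + n*(n - 1*(-3)) = -3 + n*(n + 3) = -3 + n*(3 + n))
T = 1/21041 ≈ 4.7526e-5
K = 16774/89781947 (K = 1/((-3 + 96² + 3*96) - 5234) - 1*1/21041 = 1/((-3 + 9216 + 288) - 5234) - 1/21041 = 1/(9501 - 5234) - 1/21041 = 1/4267 - 1/21041 = 16774/89781947 ≈ 0.00018683)
(K + 18603) + √(11380 + 9607) = (16774/89781947 + 18603) + √(11380 + 9607) = 1670213576815/89781947 + √20987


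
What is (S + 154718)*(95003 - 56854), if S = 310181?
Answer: 17735431951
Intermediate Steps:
(S + 154718)*(95003 - 56854) = (310181 + 154718)*(95003 - 56854) = 464899*38149 = 17735431951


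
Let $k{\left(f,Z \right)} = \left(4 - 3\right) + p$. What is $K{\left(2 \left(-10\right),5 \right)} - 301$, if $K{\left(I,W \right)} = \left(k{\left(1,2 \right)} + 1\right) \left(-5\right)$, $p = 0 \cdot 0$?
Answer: $-311$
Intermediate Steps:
$p = 0$
$k{\left(f,Z \right)} = 1$ ($k{\left(f,Z \right)} = \left(4 - 3\right) + 0 = 1 + 0 = 1$)
$K{\left(I,W \right)} = -10$ ($K{\left(I,W \right)} = \left(1 + 1\right) \left(-5\right) = 2 \left(-5\right) = -10$)
$K{\left(2 \left(-10\right),5 \right)} - 301 = -10 - 301 = -311$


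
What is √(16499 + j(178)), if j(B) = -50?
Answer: √16449 ≈ 128.25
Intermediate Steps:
√(16499 + j(178)) = √(16499 - 50) = √16449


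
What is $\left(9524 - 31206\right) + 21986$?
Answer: $304$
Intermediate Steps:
$\left(9524 - 31206\right) + 21986 = -21682 + 21986 = 304$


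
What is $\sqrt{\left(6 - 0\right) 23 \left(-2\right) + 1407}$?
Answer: $\sqrt{1131} \approx 33.63$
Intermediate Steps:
$\sqrt{\left(6 - 0\right) 23 \left(-2\right) + 1407} = \sqrt{\left(6 + 0\right) 23 \left(-2\right) + 1407} = \sqrt{6 \cdot 23 \left(-2\right) + 1407} = \sqrt{138 \left(-2\right) + 1407} = \sqrt{-276 + 1407} = \sqrt{1131}$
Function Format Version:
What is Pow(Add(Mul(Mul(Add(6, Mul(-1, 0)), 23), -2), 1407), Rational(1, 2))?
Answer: Pow(1131, Rational(1, 2)) ≈ 33.630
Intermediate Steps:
Pow(Add(Mul(Mul(Add(6, Mul(-1, 0)), 23), -2), 1407), Rational(1, 2)) = Pow(Add(Mul(Mul(Add(6, 0), 23), -2), 1407), Rational(1, 2)) = Pow(Add(Mul(Mul(6, 23), -2), 1407), Rational(1, 2)) = Pow(Add(Mul(138, -2), 1407), Rational(1, 2)) = Pow(Add(-276, 1407), Rational(1, 2)) = Pow(1131, Rational(1, 2))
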